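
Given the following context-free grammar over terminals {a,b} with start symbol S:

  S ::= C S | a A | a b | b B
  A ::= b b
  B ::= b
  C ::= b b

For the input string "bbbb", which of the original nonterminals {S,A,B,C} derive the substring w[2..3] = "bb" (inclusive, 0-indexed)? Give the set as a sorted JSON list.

CNF form of G:
  S -> C S | T0 B | T1 A | T1 T0
  A -> T0 T0
  B -> b
  C -> T0 T0
  T0 -> b
  T1 -> a

CYK fill — only the sub-triangle for w[2..3]:
  T[2,2] 'b' = {B,T0}  orig:{B}
  T[3,3] 'b' = {B,T0}  orig:{B}
  T[2,3] 'bb' = {A,C,S}

Original NTs in T[2,3] deriving "bb": ["A", "C", "S"]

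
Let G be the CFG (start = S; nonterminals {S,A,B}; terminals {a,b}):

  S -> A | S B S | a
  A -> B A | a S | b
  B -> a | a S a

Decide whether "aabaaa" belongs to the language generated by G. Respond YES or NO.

CNF form of G:
  S -> B A | S X2 | T0 S | a | b
  A -> B A | T0 S | b
  B -> T0 X1 | a
  T0 -> a
  X1 -> S T0
  X2 -> B S

CYK fill:
  [0..0]={B,S,T0}  "a"  orig:{B,S}
  [1..1]={B,S,T0}  "a"  orig:{B,S}
  [2..2]={A,S}  "b"
  [3..3]={B,S,T0}  "a"  orig:{B,S}
  [4..4]={B,S,T0}  "a"  orig:{B,S}
  [5..5]={B,S,T0}  "a"  orig:{B,S}
  [0..1]={A,S,X1,X2}  "aa"  orig:{A,S}
  [1..2]={A,S,X2}  "ab"  orig:{A,S}
  [2..3]={X1}  "ba"  orig:{}
  [3..4]={A,S,X1,X2}  "aa"  orig:{A,S}
  [4..5]={A,S,X1,X2}  "aa"  orig:{A,S}
  [0..2]={A,S,X2}  "aab"  orig:{A,S}
  [1..3]={B,X1}  "aba"  orig:{B}
  [2..4]={S}  "baa"
  [3..5]={A,B,S,X1,X2}  "aaa"  orig:{A,B,S}
  [0..3]={B,X1}  "aaba"  orig:{B}
  [1..4]={A,S,X2}  "abaa"  orig:{A,S}
  [2..5]={S,X1}  "baaa"  orig:{S}
  [0..4]={A,S,X2}  "aabaa"  orig:{A,S}
  [1..5]={A,B,S,X1,X2}  "abaaa"  orig:{A,B,S}
  [0..5]={A,B,S,X1,X2}  "aabaaa"  orig:{A,B,S}

S ∈ T[0,5] ⇒ YES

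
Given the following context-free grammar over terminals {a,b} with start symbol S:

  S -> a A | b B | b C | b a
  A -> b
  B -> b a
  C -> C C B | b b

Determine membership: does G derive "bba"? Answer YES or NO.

Convert to CNF:
  S -> T0 B | T0 C | T0 T1 | T1 A
  A -> b
  B -> T0 T1
  C -> C X2 | T0 T0
  T0 -> b
  T1 -> a
  X2 -> C B

CYK table (by increasing span):
  [0..0]={A,T0}  "b"  orig:{A}
  [1..1]={A,T0}  "b"  orig:{A}
  [2..2]={T1}  "a"  orig:{}
  [0..1]={C}  "bb"
  [1..2]={B,S}  "ba"
  [0..2]={S}  "bba"

S ∈ T[0,2] ⇒ YES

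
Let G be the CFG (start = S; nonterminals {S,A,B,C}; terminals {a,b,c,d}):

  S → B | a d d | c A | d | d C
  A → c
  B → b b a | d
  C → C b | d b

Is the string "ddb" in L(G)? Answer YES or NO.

CNF form of G:
  S -> T0 X6 | T1 X5 | T2 C | T3 A | d
  A -> c
  B -> T0 X4 | d
  C -> C T0 | T2 T0
  T0 -> b
  T1 -> a
  T2 -> d
  T3 -> c
  X4 -> T0 T1
  X5 -> T2 T2
  X6 -> T0 T1

CYK table (by increasing span):
  [0..0]={B,S,T2}  "d"  orig:{B,S}
  [1..1]={B,S,T2}  "d"  orig:{B,S}
  [2..2]={T0}  "b"  orig:{}
  [0..1]={X5}  "dd"  orig:{}
  [1..2]={C}  "db"
  [0..2]={S}  "ddb"

S ∈ T[0,2] ⇒ YES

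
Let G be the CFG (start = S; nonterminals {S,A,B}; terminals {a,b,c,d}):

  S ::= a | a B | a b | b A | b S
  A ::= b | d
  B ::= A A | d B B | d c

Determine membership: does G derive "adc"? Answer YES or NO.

CNF form of G:
  S -> T2 B | T2 T3 | T3 A | T3 S | a
  A -> b | d
  B -> A A | T0 T1 | T0 X4
  T0 -> d
  T1 -> c
  T2 -> a
  T3 -> b
  X4 -> B B

Fill CYK table bottom-up:
  [0..0]={S,T2}  "a"  orig:{S}
  [1..1]={A,T0}  "d"  orig:{A}
  [2..2]={T1}  "c"  orig:{}
  [0..1]=∅  "ad"
  [1..2]={B}  "dc"
  [0..2]={S}  "adc"

S ∈ T[0,2] ⇒ YES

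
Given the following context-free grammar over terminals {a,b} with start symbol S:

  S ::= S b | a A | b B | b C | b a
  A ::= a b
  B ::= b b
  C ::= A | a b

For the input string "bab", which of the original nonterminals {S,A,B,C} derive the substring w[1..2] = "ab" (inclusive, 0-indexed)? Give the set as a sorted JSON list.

CNF form of G:
  S -> S T1 | T0 A | T1 B | T1 C | T1 T0
  A -> T0 T1
  B -> T1 T1
  C -> T0 T1
  T0 -> a
  T1 -> b

CYK fill (cells [i..j] with 1 ≤ i ≤ j ≤ 2 only):
  T[1,1] 'a' = {T0}  orig:{}
  T[2,2] 'b' = {T1}  orig:{}
  T[1,2] 'ab' = {A,C}

Original NTs in T[1,2] deriving "ab": ["A", "C"]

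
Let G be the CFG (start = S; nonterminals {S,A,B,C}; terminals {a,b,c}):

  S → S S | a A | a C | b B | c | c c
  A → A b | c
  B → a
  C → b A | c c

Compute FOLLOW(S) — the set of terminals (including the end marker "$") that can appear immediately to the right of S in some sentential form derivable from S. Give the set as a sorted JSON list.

FIRST sets, iterate to fixpoint:
pass 1:
  A via A→c: +{c}
  B via B→a: +{a}
  C via C→b A: +{b}
  C via C→c c: +{c}
  S via S→a A: +{a}
  S via S→b B: +{b}
  S via S→c: +{c}
  S: {a,b,c}  A: {c}  B: {a}  C: {b,c}
pass 2: (no change)
  S: {a,b,c}  A: {c}  B: {a}  C: {b,c}

FOLLOW iteration:
initialize: $ ∈ FOLLOW(S)
[1]
  A→A b: FOLLOW(A) ⊇ FIRST(b) = {b}; new: +{b}
  S→S S: FOLLOW(S) ⊇ FIRST(S) = {a,b,c}; new: +{a,b,c}
  S→a A: FOLLOW(A) ⊇ FOLLOW(S) ⊇ {$,a,b,c}; new: +{$,a,c}
  S→a C: FOLLOW(C) ⊇ FOLLOW(S) ⊇ {$,a,b,c}; new: +{$,a,b,c}
  S→b B: FOLLOW(B) ⊇ FOLLOW(S) ⊇ {$,a,b,c}; new: +{$,a,b,c}
  S: {$,a,b,c}  A: {$,a,b,c}  B: {$,a,b,c}  C: {$,a,b,c}
[2] (stable)
  S: {$,a,b,c}  A: {$,a,b,c}  B: {$,a,b,c}  C: {$,a,b,c}

FOLLOW(S) = ["$", "a", "b", "c"]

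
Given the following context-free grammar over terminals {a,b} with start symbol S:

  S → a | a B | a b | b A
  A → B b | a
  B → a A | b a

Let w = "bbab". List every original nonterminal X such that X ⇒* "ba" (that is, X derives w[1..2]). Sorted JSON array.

CNF form of G:
  S -> T0 A | T1 B | T1 T0 | a
  A -> B T0 | a
  B -> T0 T1 | T1 A
  T0 -> b
  T1 -> a

CYK table (by increasing span) — only the sub-triangle for w[1..2]:
  cell(1,1) b: {T0}  orig:{}
  cell(2,2) a: {A,S,T1}  orig:{A,S}
  cell(1,2) ba: {B,S}

Original NTs in T[1,2] deriving "ba": ["B", "S"]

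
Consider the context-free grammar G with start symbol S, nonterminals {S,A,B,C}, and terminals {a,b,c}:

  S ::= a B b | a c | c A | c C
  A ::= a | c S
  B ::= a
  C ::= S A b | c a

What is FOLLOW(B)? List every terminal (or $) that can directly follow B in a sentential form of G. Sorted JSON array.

FIRST iteration:
pass 1:
  A via A→a: +{a}
  A via A→c S: +{c}
  B via B→a: +{a}
  C via C→c a: +{c}
  S via S→a B b: +{a}
  S via S→c A: +{c}
  FIRST(S)={a,c}  FIRST(A)={a,c}  FIRST(B)={a}  FIRST(C)={c}
pass 2:
  C via C→S A b: +{a}
  FIRST(S)={a,c}  FIRST(A)={a,c}  FIRST(B)={a}  FIRST(C)={a,c}
pass 3: (stable)
  FIRST(S)={a,c}  FIRST(A)={a,c}  FIRST(B)={a}  FIRST(C)={a,c}

Compute FOLLOW by fixpoint:
seed FOLLOW(S) with $
pass 1:
  C→S A b: FOLLOW(S) ⊇ FIRST(A) = {a,c}; new: +{a,c}
  C→S A b: FOLLOW(A) ⊇ FIRST(b) = {b}; new: +{b}
  S→a B b: FOLLOW(B) ⊇ FIRST(b) = {b}; new: +{b}
  S→c A: FOLLOW(A) ⊇ FOLLOW(S) ⊇ {$,a,c}; new: +{$,a,c}
  S→c C: FOLLOW(C) ⊇ FOLLOW(S) ⊇ {$,a,c}; new: +{$,a,c}
  FOLLOW(S)={$,a,c}  FOLLOW(A)={$,a,b,c}  FOLLOW(B)={b}  FOLLOW(C)={$,a,c}
pass 2:
  A→c S: FOLLOW(S) ⊇ FOLLOW(A) ⊇ {$,a,b,c}; new: +{b}
  S→c C: FOLLOW(C) ⊇ FOLLOW(S) ⊇ {$,a,b,c}; new: +{b}
  FOLLOW(S)={$,a,b,c}  FOLLOW(A)={$,a,b,c}  FOLLOW(B)={b}  FOLLOW(C)={$,a,b,c}
pass 3: — fixpoint
  FOLLOW(S)={$,a,b,c}  FOLLOW(A)={$,a,b,c}  FOLLOW(B)={b}  FOLLOW(C)={$,a,b,c}

FOLLOW(B) = ["b"]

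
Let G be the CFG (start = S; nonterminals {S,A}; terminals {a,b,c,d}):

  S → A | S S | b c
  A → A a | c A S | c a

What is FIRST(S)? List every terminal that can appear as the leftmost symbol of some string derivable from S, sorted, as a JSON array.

Compute FIRST by fixpoint:
round 1:
  A via A→c A S: +{c}
  S via S→A: +{c}
  S via S→b c: +{b}
  FIRST[S]={b,c}  FIRST[A]={c}
round 2: — fixpoint
  FIRST[S]={b,c}  FIRST[A]={c}

FIRST(S) = ["b", "c"]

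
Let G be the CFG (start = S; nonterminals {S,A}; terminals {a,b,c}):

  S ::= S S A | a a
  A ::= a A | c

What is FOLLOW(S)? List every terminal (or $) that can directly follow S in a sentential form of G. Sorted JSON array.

FIRST iteration:
round 1:
  A via A→a A: +{a}
  A via A→c: +{c}
  S via S→a a: +{a}
  FIRST[S]={a}  FIRST[A]={a,c}
round 2: done
  FIRST[S]={a}  FIRST[A]={a,c}

FOLLOW iteration:
FOLLOW(S) := {$}
[1]
  S→S S A: FOLLOW(S) ⊇ FIRST(S) = {a}; new: +{a}
  S→S S A: FOLLOW(S) ⊇ FIRST(A) = {a,c}; new: +{c}
  S→S S A: FOLLOW(A) ⊇ FOLLOW(S) ⊇ {$,a,c}; new: +{$,a,c}
  FOLLOW(S)={$,a,c}  FOLLOW(A)={$,a,c}
[2] (no change)
  FOLLOW(S)={$,a,c}  FOLLOW(A)={$,a,c}

FOLLOW(S) = ["$", "a", "c"]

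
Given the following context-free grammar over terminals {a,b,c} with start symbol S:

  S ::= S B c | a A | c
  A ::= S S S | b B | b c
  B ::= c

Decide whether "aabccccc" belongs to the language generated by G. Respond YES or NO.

Convert to CNF:
  S -> S X4 | T2 A | c
  A -> S X3 | T0 B | T0 T1
  B -> c
  T0 -> b
  T1 -> c
  T2 -> a
  X3 -> S S
  X4 -> B T1

CYK fill:
  T[0,0] 'a' = {T2}  orig:{}
  T[1,1] 'a' = {T2}  orig:{}
  T[2,2] 'b' = {T0}  orig:{}
  T[3,3] 'c' = {B,S,T1}  orig:{B,S}
  T[4,4] 'c' = {B,S,T1}  orig:{B,S}
  T[5,5] 'c' = {B,S,T1}  orig:{B,S}
  T[6,6] 'c' = {B,S,T1}  orig:{B,S}
  T[7,7] 'c' = {B,S,T1}  orig:{B,S}
  T[0,1] 'aa' = ∅
  T[1,2] 'ab' = ∅
  T[2,3] 'bc' = {A}
  T[3,4] 'cc' = {X3,X4}  orig:{}
  T[4,5] 'cc' = {X3,X4}  orig:{}
  T[5,6] 'cc' = {X3,X4}  orig:{}
  T[6,7] 'cc' = {X3,X4}  orig:{}
  T[0,2] 'aab' = ∅
  T[1,3] 'abc' = {S}
  T[2,4] 'bcc' = ∅
  T[3,5] 'ccc' = {A,S}
  T[4,6] 'ccc' = {A,S}
  T[5,7] 'ccc' = {A,S}
  T[0,3] 'aabc' = ∅
  T[1,4] 'abcc' = {X3}  orig:{}
  T[2,5] 'bccc' = ∅
  T[3,6] 'cccc' = {X3}  orig:{}
  T[4,7] 'cccc' = {X3}  orig:{}
  T[0,4] 'aabcc' = ∅
  T[1,5] 'abccc' = {A,S}
  T[2,6] 'bcccc' = ∅
  T[3,7] 'ccccc' = {A,S}
  T[0,5] 'aabccc' = {S}
  T[1,6] 'abcccc' = {X3}  orig:{}
  T[2,7] 'bccccc' = ∅
  T[0,6] 'aabcccc' = {X3}  orig:{}
  T[1,7] 'abccccc' = {A,S}
  T[0,7] 'aabccccc' = {A,S}

S ∈ T[0,7] ⇒ YES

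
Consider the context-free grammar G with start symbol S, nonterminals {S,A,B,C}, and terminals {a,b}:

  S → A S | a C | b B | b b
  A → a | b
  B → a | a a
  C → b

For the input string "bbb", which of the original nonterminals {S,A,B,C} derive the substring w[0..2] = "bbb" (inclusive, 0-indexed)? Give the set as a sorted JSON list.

CNF form of G:
  S -> A S | T0 C | T1 B | T1 T1
  A -> a | b
  B -> T0 T0 | a
  C -> b
  T0 -> a
  T1 -> b

CYK fill, restricted to cells inside w[0..2]:
  T[0,0] 'b' = {A,C,T1}  orig:{A,C}
  T[1,1] 'b' = {A,C,T1}  orig:{A,C}
  T[2,2] 'b' = {A,C,T1}  orig:{A,C}
  T[0,1] 'bb' = {S}
  T[1,2] 'bb' = {S}
  T[0,2] 'bbb' = {S}

Original NTs in T[0,2] deriving "bbb": ["S"]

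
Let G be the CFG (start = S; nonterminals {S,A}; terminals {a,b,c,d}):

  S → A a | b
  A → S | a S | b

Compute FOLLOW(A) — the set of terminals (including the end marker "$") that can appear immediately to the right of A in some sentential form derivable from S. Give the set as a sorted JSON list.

FIRST sets, iterate to fixpoint:
[1]
  A via A→a S: +{a}
  A via A→b: +{b}
  S via S→A a: +{a,b}
  FIRST(S)={a,b}  FIRST(A)={a,b}
[2] (no change)
  FIRST(S)={a,b}  FIRST(A)={a,b}

Compute FOLLOW by fixpoint:
FOLLOW(S) := {$}
round 1:
  S→A a: FOLLOW(A) ⊇ FIRST(a) = {a}; new: +{a}
  FOLLOW(S)={$}  FOLLOW(A)={a}
round 2:
  A→S: FOLLOW(S) ⊇ FOLLOW(A) ⊇ {a}; new: +{a}
  FOLLOW(S)={$,a}  FOLLOW(A)={a}
round 3: — fixpoint
  FOLLOW(S)={$,a}  FOLLOW(A)={a}

FOLLOW(A) = ["a"]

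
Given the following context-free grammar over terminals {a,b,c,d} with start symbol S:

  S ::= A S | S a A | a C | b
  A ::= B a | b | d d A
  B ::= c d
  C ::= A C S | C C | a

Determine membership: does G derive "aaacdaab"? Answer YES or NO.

CNF form of G:
  S -> A S | S X5 | T0 C | b
  A -> B T0 | T1 X3 | b
  B -> T2 T1
  C -> A X4 | C C | a
  T0 -> a
  T1 -> d
  T2 -> c
  X3 -> T1 A
  X4 -> C S
  X5 -> T0 A

CYK fill:
  [0..0]={C,T0}  "a"  orig:{C}
  [1..1]={C,T0}  "a"  orig:{C}
  [2..2]={C,T0}  "a"  orig:{C}
  [3..3]={T2}  "c"  orig:{}
  [4..4]={T1}  "d"  orig:{}
  [5..5]={C,T0}  "a"  orig:{C}
  [6..6]={C,T0}  "a"  orig:{C}
  [7..7]={A,S}  "b"
  [0..1]={C,S}  "aa"
  [1..2]={C,S}  "aa"
  [2..3]=∅  "ac"
  [3..4]={B}  "cd"
  [4..5]=∅  "da"
  [5..6]={C,S}  "aa"
  [6..7]={X4,X5}  "ab"  orig:{}
  [0..2]={C,S,X4}  "aaa"  orig:{C,S}
  [1..3]=∅  "aac"
  [2..4]=∅  "acd"
  [3..5]={A}  "cda"
  [4..6]=∅  "daa"
  [5..7]={X4}  "aab"  orig:{}
  [0..3]=∅  "aaac"
  [1..4]=∅  "aacd"
  [2..5]={X5}  "acda"  orig:{}
  [3..6]=∅  "cdaa"
  [4..7]=∅  "daab"
  [0..4]=∅  "aaacd"
  [1..5]=∅  "aacda"
  [2..6]=∅  "acdaa"
  [3..7]={C}  "cdaab"
  [0..5]={S}  "aaacda"
  [1..6]=∅  "aacdaa"
  [2..7]={C,S}  "acdaab"
  [0..6]=∅  "aaacdaa"
  [1..7]={C,S,X4}  "aacdaab"  orig:{C,S}
  [0..7]={C,S,X4}  "aaacdaab"  orig:{C,S}

S ∈ T[0,7] ⇒ YES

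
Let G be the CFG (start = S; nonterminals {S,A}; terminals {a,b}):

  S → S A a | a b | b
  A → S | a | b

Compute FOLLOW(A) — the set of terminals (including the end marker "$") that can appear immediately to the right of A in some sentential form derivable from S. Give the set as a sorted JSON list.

FIRST iteration:
round 1:
  A via A→a: +{a}
  A via A→b: +{b}
  S via S→a b: +{a}
  S via S→b: +{b}
  FIRST[S]={a,b}  FIRST[A]={a,b}
round 2: (no change)
  FIRST[S]={a,b}  FIRST[A]={a,b}

FOLLOW sets:
FOLLOW(S) := {$}
iter 1:
  S→S A a: FOLLOW(S) ⊇ FIRST(A) = {a,b}; new: +{a,b}
  S→S A a: FOLLOW(A) ⊇ FIRST(a) = {a}; new: +{a}
  FOLLOW[S]={$,a,b}  FOLLOW[A]={a}
iter 2: done
  FOLLOW[S]={$,a,b}  FOLLOW[A]={a}

FOLLOW(A) = ["a"]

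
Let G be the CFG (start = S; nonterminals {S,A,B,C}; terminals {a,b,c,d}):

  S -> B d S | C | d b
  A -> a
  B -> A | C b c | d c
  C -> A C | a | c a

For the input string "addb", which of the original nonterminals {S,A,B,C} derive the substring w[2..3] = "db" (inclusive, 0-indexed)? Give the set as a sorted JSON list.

CNF form of G:
  S -> A C | B X5 | T1 T3 | T2 T0 | a
  A -> a
  B -> C X4 | T2 T1 | a
  C -> A C | T1 T3 | a
  T0 -> b
  T1 -> c
  T2 -> d
  T3 -> a
  X4 -> T0 T1
  X5 -> T2 S

Fill CYK table bottom-up, restricted to cells inside w[2..3]:
  T[2,2] 'd' = {T2}  orig:{}
  T[3,3] 'b' = {T0}  orig:{}
  T[2,3] 'db' = {S}

Original NTs in T[2,3] deriving "db": ["S"]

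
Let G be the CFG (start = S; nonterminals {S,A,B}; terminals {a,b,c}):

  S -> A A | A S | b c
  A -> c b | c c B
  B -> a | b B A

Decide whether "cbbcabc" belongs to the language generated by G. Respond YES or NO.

CNF form of G:
  S -> A A | A S | T1 T0
  A -> T0 T1 | T0 X2
  B -> T1 X3 | a
  T0 -> c
  T1 -> b
  X2 -> T0 B
  X3 -> B A

CYK fill:
  [0..0]={T0}  "c"  orig:{}
  [1..1]={T1}  "b"  orig:{}
  [2..2]={T1}  "b"  orig:{}
  [3..3]={T0}  "c"  orig:{}
  [4..4]={B}  "a"
  [5..5]={T1}  "b"  orig:{}
  [6..6]={T0}  "c"  orig:{}
  [0..1]={A}  "cb"
  [1..2]=∅  "bb"
  [2..3]={S}  "bc"
  [3..4]={X2}  "ca"  orig:{}
  [4..5]=∅  "ab"
  [5..6]={S}  "bc"
  [0..2]=∅  "cbb"
  [1..3]=∅  "bbc"
  [2..4]=∅  "bca"
  [3..5]=∅  "cab"
  [4..6]=∅  "abc"
  [0..3]={S}  "cbbc"
  [1..4]=∅  "bbca"
  [2..5]=∅  "bcab"
  [3..6]=∅  "cabc"
  [0..4]=∅  "cbbca"
  [1..5]=∅  "bbcab"
  [2..6]=∅  "bcabc"
  [0..5]=∅  "cbbcab"
  [1..6]=∅  "bbcabc"
  [0..6]=∅  "cbbcabc"

S ∉ T[0,6] ⇒ NO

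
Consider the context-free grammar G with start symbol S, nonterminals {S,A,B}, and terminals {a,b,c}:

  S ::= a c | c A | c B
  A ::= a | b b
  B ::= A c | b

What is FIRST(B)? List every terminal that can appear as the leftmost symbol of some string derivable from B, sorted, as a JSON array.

FIRST sets, iterate to fixpoint:
round 1:
  A via A→a: +{a}
  A via A→b b: +{b}
  B via B→A c: +{a,b}
  S via S→a c: +{a}
  S via S→c A: +{c}
  FIRST(S)={a,c}  FIRST(A)={a,b}  FIRST(B)={a,b}
round 2: done
  FIRST(S)={a,c}  FIRST(A)={a,b}  FIRST(B)={a,b}

FIRST(B) = ["a", "b"]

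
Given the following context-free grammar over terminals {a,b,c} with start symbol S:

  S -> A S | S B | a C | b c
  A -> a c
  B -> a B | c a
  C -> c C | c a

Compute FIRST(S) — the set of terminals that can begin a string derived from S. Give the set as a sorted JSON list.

FIRST iteration:
iter 1:
  A via A→a c: +{a}
  B via B→a B: +{a}
  B via B→c a: +{c}
  C via C→c C: +{c}
  S via S→A S: +{a}
  S via S→b c: +{b}
  FIRST(S)={a,b}  FIRST(A)={a}  FIRST(B)={a,c}  FIRST(C)={c}
iter 2: (no change)
  FIRST(S)={a,b}  FIRST(A)={a}  FIRST(B)={a,c}  FIRST(C)={c}

FIRST(S) = ["a", "b"]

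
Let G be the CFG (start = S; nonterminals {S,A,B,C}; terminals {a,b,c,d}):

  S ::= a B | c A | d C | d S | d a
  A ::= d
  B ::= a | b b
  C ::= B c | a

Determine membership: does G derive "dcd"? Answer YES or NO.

CNF form of G:
  S -> T1 A | T2 B | T3 C | T3 S | T3 T2
  A -> d
  B -> T0 T0 | a
  C -> B T1 | a
  T0 -> b
  T1 -> c
  T2 -> a
  T3 -> d

CYK fill:
  cell(0,0) d: {A,T3}  orig:{A}
  cell(1,1) c: {T1}  orig:{}
  cell(2,2) d: {A,T3}  orig:{A}
  cell(0,1) dc: ∅
  cell(1,2) cd: {S}
  cell(0,2) dcd: {S}

S ∈ T[0,2] ⇒ YES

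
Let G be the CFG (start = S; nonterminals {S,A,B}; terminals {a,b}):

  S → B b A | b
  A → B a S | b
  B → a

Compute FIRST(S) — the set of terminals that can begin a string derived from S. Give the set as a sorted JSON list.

FIRST sets, iterate to fixpoint:
round 1:
  A via A→b: +{b}
  B via B→a: +{a}
  S via S→B b A: +{a}
  S via S→b: +{b}
  S: {a,b}  A: {b}  B: {a}
round 2:
  A via A→B a S: +{a}
  S: {a,b}  A: {a,b}  B: {a}
round 3: done
  S: {a,b}  A: {a,b}  B: {a}

FIRST(S) = ["a", "b"]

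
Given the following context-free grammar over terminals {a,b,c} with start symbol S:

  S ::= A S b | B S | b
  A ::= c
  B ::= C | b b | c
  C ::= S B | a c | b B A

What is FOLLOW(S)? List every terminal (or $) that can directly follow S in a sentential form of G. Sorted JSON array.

FIRST sets, iterate to fixpoint:
round 1:
  A via A→c: +{c}
  B via B→b b: +{b}
  B via B→c: +{c}
  C via C→a c: +{a}
  C via C→b B A: +{b}
  S via S→A S b: +{c}
  S via S→B S: +{b}
  FIRST[S]={b,c}  FIRST[A]={c}  FIRST[B]={b,c}  FIRST[C]={a,b}
round 2:
  B via B→C: +{a}
  C via C→S B: +{c}
  S via S→B S: +{a}
  FIRST[S]={a,b,c}  FIRST[A]={c}  FIRST[B]={a,b,c}  FIRST[C]={a,b,c}
round 3: (no change)
  FIRST[S]={a,b,c}  FIRST[A]={c}  FIRST[B]={a,b,c}  FIRST[C]={a,b,c}

FOLLOW iteration:
seed FOLLOW(S) with $
pass 1:
  C→S B: FOLLOW(S) ⊇ FIRST(B) = {a,b,c}; new: +{a,b,c}
  C→b B A: FOLLOW(B) ⊇ FIRST(A) = {c}; new: +{c}
  S→A S b: FOLLOW(A) ⊇ FIRST(S) = {a,b,c}; new: +{a,b,c}
  S→B S: FOLLOW(B) ⊇ FIRST(S) = {a,b,c}; new: +{a,b}
  S: {$,a,b,c}  A: {a,b,c}  B: {a,b,c}  C: {}
pass 2:
  B→C: FOLLOW(C) ⊇ FOLLOW(B) ⊇ {a,b,c}; new: +{a,b,c}
  S: {$,a,b,c}  A: {a,b,c}  B: {a,b,c}  C: {a,b,c}
pass 3: (no change)
  S: {$,a,b,c}  A: {a,b,c}  B: {a,b,c}  C: {a,b,c}

FOLLOW(S) = ["$", "a", "b", "c"]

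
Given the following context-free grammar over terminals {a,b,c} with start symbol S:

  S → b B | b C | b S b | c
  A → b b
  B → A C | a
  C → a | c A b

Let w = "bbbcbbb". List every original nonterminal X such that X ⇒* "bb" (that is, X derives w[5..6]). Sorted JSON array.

Convert to CNF:
  S -> T0 B | T0 C | T0 X3 | c
  A -> T0 T0
  B -> A C | a
  C -> T1 X2 | a
  T0 -> b
  T1 -> c
  X2 -> A T0
  X3 -> S T0

CYK table (by increasing span) — only the sub-triangle for w[5..6]:
  T[5,5] 'b' = {T0}  orig:{}
  T[6,6] 'b' = {T0}  orig:{}
  T[5,6] 'bb' = {A}

Original NTs in T[5,6] deriving "bb": ["A"]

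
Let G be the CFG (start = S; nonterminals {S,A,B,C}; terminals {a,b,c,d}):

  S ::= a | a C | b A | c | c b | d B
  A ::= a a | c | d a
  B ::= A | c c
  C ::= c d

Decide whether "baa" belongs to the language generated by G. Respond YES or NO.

CNF form of G:
  S -> T0 C | T1 B | T2 T3 | T3 A | a | c
  A -> T0 T0 | T1 T0 | c
  B -> T0 T0 | T1 T0 | T2 T2 | c
  C -> T2 T1
  T0 -> a
  T1 -> d
  T2 -> c
  T3 -> b

Fill CYK table bottom-up:
  T[0,0] 'b' = {T3}  orig:{}
  T[1,1] 'a' = {S,T0}  orig:{S}
  T[2,2] 'a' = {S,T0}  orig:{S}
  T[0,1] 'ba' = ∅
  T[1,2] 'aa' = {A,B}
  T[0,2] 'baa' = {S}

S ∈ T[0,2] ⇒ YES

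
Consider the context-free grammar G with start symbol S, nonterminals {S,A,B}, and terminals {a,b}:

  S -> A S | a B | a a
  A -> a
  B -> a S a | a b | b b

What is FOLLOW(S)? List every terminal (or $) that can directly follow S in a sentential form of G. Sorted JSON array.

FIRST sets, iterate to fixpoint:
pass 1:
  A via A→a: +{a}
  B via B→a S a: +{a}
  B via B→b b: +{b}
  S via S→A S: +{a}
  S: {a}  A: {a}  B: {a,b}
pass 2: done
  S: {a}  A: {a}  B: {a,b}

FOLLOW iteration:
seed FOLLOW(S) with $
[1]
  B→a S a: FOLLOW(S) ⊇ FIRST(a) = {a}; new: +{a}
  S→A S: FOLLOW(A) ⊇ FIRST(S) = {a}; new: +{a}
  S→a B: FOLLOW(B) ⊇ FOLLOW(S) ⊇ {$,a}; new: +{$,a}
  FOLLOW(S)={$,a}  FOLLOW(A)={a}  FOLLOW(B)={$,a}
[2] (stable)
  FOLLOW(S)={$,a}  FOLLOW(A)={a}  FOLLOW(B)={$,a}

FOLLOW(S) = ["$", "a"]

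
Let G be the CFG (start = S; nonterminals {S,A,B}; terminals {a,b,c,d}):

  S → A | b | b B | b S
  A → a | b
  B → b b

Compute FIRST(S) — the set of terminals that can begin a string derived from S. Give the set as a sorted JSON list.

FIRST sets, iterate to fixpoint:
round 1:
  A via A→a: +{a}
  A via A→b: +{b}
  B via B→b b: +{b}
  S via S→A: +{a,b}
  FIRST[S]={a,b}  FIRST[A]={a,b}  FIRST[B]={b}
round 2: done
  FIRST[S]={a,b}  FIRST[A]={a,b}  FIRST[B]={b}

FIRST(S) = ["a", "b"]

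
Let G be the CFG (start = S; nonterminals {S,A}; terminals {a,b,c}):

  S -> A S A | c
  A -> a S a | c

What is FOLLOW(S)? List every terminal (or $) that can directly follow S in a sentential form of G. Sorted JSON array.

FIRST iteration:
[1]
  A via A→a S a: +{a}
  A via A→c: +{c}
  S via S→A S A: +{a,c}
  FIRST(S)={a,c}  FIRST(A)={a,c}
[2] — fixpoint
  FIRST(S)={a,c}  FIRST(A)={a,c}

FOLLOW sets:
seed FOLLOW(S) with $
pass 1:
  A→a S a: FOLLOW(S) ⊇ FIRST(a) = {a}; new: +{a}
  S→A S A: FOLLOW(A) ⊇ FIRST(S) = {a,c}; new: +{a,c}
  S→A S A: FOLLOW(S) ⊇ FIRST(A) = {a,c}; new: +{c}
  S→A S A: FOLLOW(A) ⊇ FOLLOW(S) ⊇ {$,a,c}; new: +{$}
  FOLLOW[S]={$,a,c}  FOLLOW[A]={$,a,c}
pass 2: — fixpoint
  FOLLOW[S]={$,a,c}  FOLLOW[A]={$,a,c}

FOLLOW(S) = ["$", "a", "c"]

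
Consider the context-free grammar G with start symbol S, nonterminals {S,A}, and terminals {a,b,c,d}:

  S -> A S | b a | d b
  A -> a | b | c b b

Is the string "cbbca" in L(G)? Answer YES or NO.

CNF form of G:
  S -> A S | T1 T2 | T3 T1
  A -> T0 X4 | a | b
  T0 -> c
  T1 -> b
  T2 -> a
  T3 -> d
  X4 -> T1 T1

CYK table (by increasing span):
  cell(0,0) c: {T0}  orig:{}
  cell(1,1) b: {A,T1}  orig:{A}
  cell(2,2) b: {A,T1}  orig:{A}
  cell(3,3) c: {T0}  orig:{}
  cell(4,4) a: {A,T2}  orig:{A}
  cell(0,1) cb: ∅
  cell(1,2) bb: {X4}  orig:{}
  cell(2,3) bc: ∅
  cell(3,4) ca: ∅
  cell(0,2) cbb: {A}
  cell(1,3) bbc: ∅
  cell(2,4) bca: ∅
  cell(0,3) cbbc: ∅
  cell(1,4) bbca: ∅
  cell(0,4) cbbca: ∅

S ∉ T[0,4] ⇒ NO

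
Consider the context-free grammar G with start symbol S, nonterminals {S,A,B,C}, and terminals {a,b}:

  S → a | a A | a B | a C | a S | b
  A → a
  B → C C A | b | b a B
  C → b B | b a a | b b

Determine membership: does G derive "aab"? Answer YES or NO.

Convert to CNF:
  S -> T1 A | T1 B | T1 C | T1 S | a | b
  A -> a
  B -> C X2 | T0 X3 | b
  C -> T0 B | T0 T0 | T0 X4
  T0 -> b
  T1 -> a
  X2 -> C A
  X3 -> T1 B
  X4 -> T1 T1

Fill CYK table bottom-up:
  [0..0]={A,S,T1}  "a"  orig:{A,S}
  [1..1]={A,S,T1}  "a"  orig:{A,S}
  [2..2]={B,S,T0}  "b"  orig:{B,S}
  [0..1]={S,X4}  "aa"  orig:{S}
  [1..2]={S,X3}  "ab"  orig:{S}
  [0..2]={S}  "aab"

S ∈ T[0,2] ⇒ YES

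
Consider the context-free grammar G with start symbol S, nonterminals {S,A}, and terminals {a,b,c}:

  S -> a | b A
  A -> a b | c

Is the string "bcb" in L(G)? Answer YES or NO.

CNF form of G:
  S -> T1 A | a
  A -> T0 T1 | c
  T0 -> a
  T1 -> b

CYK fill:
  T[0,0] 'b' = {T1}  orig:{}
  T[1,1] 'c' = {A}
  T[2,2] 'b' = {T1}  orig:{}
  T[0,1] 'bc' = {S}
  T[1,2] 'cb' = ∅
  T[0,2] 'bcb' = ∅

S ∉ T[0,2] ⇒ NO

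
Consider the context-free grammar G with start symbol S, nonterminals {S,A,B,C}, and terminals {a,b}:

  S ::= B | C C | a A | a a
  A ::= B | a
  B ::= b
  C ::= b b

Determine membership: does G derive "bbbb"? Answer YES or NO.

CNF form of G:
  S -> C C | T1 A | T1 T1 | b
  A -> a | b
  B -> b
  C -> T0 T0
  T0 -> b
  T1 -> a

CYK table (by increasing span):
  cell(0,0) b: {A,B,S,T0}  orig:{A,B,S}
  cell(1,1) b: {A,B,S,T0}  orig:{A,B,S}
  cell(2,2) b: {A,B,S,T0}  orig:{A,B,S}
  cell(3,3) b: {A,B,S,T0}  orig:{A,B,S}
  cell(0,1) bb: {C}
  cell(1,2) bb: {C}
  cell(2,3) bb: {C}
  cell(0,2) bbb: ∅
  cell(1,3) bbb: ∅
  cell(0,3) bbbb: {S}

S ∈ T[0,3] ⇒ YES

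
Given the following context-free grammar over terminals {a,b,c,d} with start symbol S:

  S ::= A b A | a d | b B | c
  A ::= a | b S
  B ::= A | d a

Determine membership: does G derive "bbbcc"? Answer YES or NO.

Convert to CNF:
  S -> A X3 | T0 B | T2 T1 | c
  A -> T0 S | a
  B -> T0 S | T1 T2 | a
  T0 -> b
  T1 -> d
  T2 -> a
  X3 -> T0 A

CYK table (by increasing span):
  [0..0]={T0}  "b"  orig:{}
  [1..1]={T0}  "b"  orig:{}
  [2..2]={T0}  "b"  orig:{}
  [3..3]={S}  "c"
  [4..4]={S}  "c"
  [0..1]=∅  "bb"
  [1..2]=∅  "bb"
  [2..3]={A,B}  "bc"
  [3..4]=∅  "cc"
  [0..2]=∅  "bbb"
  [1..3]={S,X3}  "bbc"  orig:{S}
  [2..4]=∅  "bcc"
  [0..3]={A,B}  "bbbc"
  [1..4]=∅  "bbcc"
  [0..4]=∅  "bbbcc"

S ∉ T[0,4] ⇒ NO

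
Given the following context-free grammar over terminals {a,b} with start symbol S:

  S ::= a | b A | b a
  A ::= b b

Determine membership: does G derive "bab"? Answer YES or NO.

CNF form of G:
  S -> T0 A | T0 T1 | a
  A -> T0 T0
  T0 -> b
  T1 -> a

CYK fill:
  T[0,0] 'b' = {T0}  orig:{}
  T[1,1] 'a' = {S,T1}  orig:{S}
  T[2,2] 'b' = {T0}  orig:{}
  T[0,1] 'ba' = {S}
  T[1,2] 'ab' = ∅
  T[0,2] 'bab' = ∅

S ∉ T[0,2] ⇒ NO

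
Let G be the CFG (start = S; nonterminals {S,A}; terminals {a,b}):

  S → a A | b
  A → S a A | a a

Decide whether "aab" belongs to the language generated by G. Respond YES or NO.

Convert to CNF:
  S -> T0 A | b
  A -> S X1 | T0 T0
  T0 -> a
  X1 -> T0 A

CYK table (by increasing span):
  cell(0,0) a: {T0}  orig:{}
  cell(1,1) a: {T0}  orig:{}
  cell(2,2) b: {S}
  cell(0,1) aa: {A}
  cell(1,2) ab: ∅
  cell(0,2) aab: ∅

S ∉ T[0,2] ⇒ NO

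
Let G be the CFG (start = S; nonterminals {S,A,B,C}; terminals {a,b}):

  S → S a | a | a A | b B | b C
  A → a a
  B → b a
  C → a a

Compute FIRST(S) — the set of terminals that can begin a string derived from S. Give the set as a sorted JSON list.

FIRST sets, iterate to fixpoint:
pass 1:
  A via A→a a: +{a}
  B via B→b a: +{b}
  C via C→a a: +{a}
  S via S→a: +{a}
  S via S→b B: +{b}
  FIRST(S)={a,b}  FIRST(A)={a}  FIRST(B)={b}  FIRST(C)={a}
pass 2: done
  FIRST(S)={a,b}  FIRST(A)={a}  FIRST(B)={b}  FIRST(C)={a}

FIRST(S) = ["a", "b"]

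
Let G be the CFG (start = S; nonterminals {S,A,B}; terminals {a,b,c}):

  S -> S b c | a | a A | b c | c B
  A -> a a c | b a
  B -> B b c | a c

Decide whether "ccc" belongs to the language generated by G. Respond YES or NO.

Convert to CNF:
  S -> S X5 | T0 A | T1 B | T2 T1 | a
  A -> T0 X3 | T2 T0
  B -> B X4 | T0 T1
  T0 -> a
  T1 -> c
  T2 -> b
  X3 -> T0 T1
  X4 -> T2 T1
  X5 -> T2 T1

CYK table (by increasing span):
  [0..0]={T1}  "c"  orig:{}
  [1..1]={T1}  "c"  orig:{}
  [2..2]={T1}  "c"  orig:{}
  [0..1]=∅  "cc"
  [1..2]=∅  "cc"
  [0..2]=∅  "ccc"

S ∉ T[0,2] ⇒ NO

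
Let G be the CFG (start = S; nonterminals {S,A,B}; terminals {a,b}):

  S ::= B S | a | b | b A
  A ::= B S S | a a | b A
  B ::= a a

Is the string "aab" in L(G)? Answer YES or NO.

CNF form of G:
  S -> B S | T1 A | a | b
  A -> B X2 | T0 T0 | T1 A
  B -> T0 T0
  T0 -> a
  T1 -> b
  X2 -> S S

CYK fill:
  [0..0]={S,T0}  "a"  orig:{S}
  [1..1]={S,T0}  "a"  orig:{S}
  [2..2]={S,T1}  "b"  orig:{S}
  [0..1]={A,B,X2}  "aa"  orig:{A,B}
  [1..2]={X2}  "ab"  orig:{}
  [0..2]={S}  "aab"

S ∈ T[0,2] ⇒ YES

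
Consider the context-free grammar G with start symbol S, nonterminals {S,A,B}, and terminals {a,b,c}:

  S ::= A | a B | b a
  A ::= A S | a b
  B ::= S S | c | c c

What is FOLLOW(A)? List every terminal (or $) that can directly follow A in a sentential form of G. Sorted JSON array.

Compute FIRST by fixpoint:
[1]
  A via A→a b: +{a}
  B via B→c: +{c}
  S via S→A: +{a}
  S via S→b a: +{b}
  FIRST[S]={a,b}  FIRST[A]={a}  FIRST[B]={c}
[2]
  B via B→S S: +{a,b}
  FIRST[S]={a,b}  FIRST[A]={a}  FIRST[B]={a,b,c}
[3] (no change)
  FIRST[S]={a,b}  FIRST[A]={a}  FIRST[B]={a,b,c}

FOLLOW sets:
FOLLOW(S) := {$}
pass 1:
  A→A S: FOLLOW(A) ⊇ FIRST(S) = {a,b}; new: +{a,b}
  A→A S: FOLLOW(S) ⊇ FOLLOW(A) ⊇ {a,b}; new: +{a,b}
  S→A: FOLLOW(A) ⊇ FOLLOW(S) ⊇ {$,a,b}; new: +{$}
  S→a B: FOLLOW(B) ⊇ FOLLOW(S) ⊇ {$,a,b}; new: +{$,a,b}
  FOLLOW(S)={$,a,b}  FOLLOW(A)={$,a,b}  FOLLOW(B)={$,a,b}
pass 2: (stable)
  FOLLOW(S)={$,a,b}  FOLLOW(A)={$,a,b}  FOLLOW(B)={$,a,b}

FOLLOW(A) = ["$", "a", "b"]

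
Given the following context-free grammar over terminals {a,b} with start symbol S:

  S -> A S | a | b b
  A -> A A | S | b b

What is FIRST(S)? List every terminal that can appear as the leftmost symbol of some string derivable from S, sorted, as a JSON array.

FIRST sets, iterate to fixpoint:
round 1:
  A via A→b b: +{b}
  S via S→A S: +{b}
  S via S→a: +{a}
  FIRST(S)={a,b}  FIRST(A)={b}
round 2:
  A via A→S: +{a}
  FIRST(S)={a,b}  FIRST(A)={a,b}
round 3: (no change)
  FIRST(S)={a,b}  FIRST(A)={a,b}

FIRST(S) = ["a", "b"]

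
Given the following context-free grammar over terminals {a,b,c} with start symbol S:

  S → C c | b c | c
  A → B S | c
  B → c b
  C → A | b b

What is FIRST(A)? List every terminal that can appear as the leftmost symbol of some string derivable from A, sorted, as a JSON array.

Compute FIRST by fixpoint:
pass 1:
  A via A→c: +{c}
  B via B→c b: +{c}
  C via C→A: +{c}
  C via C→b b: +{b}
  S via S→C c: +{b,c}
  S: {b,c}  A: {c}  B: {c}  C: {b,c}
pass 2: (stable)
  S: {b,c}  A: {c}  B: {c}  C: {b,c}

FIRST(A) = ["c"]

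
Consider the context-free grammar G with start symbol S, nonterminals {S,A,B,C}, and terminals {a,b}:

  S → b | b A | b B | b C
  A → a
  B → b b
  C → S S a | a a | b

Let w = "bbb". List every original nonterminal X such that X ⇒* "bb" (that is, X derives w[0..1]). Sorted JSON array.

CNF form of G:
  S -> T0 A | T0 B | T0 C | b
  A -> a
  B -> T0 T0
  C -> S X2 | T1 T1 | b
  T0 -> b
  T1 -> a
  X2 -> S T1

CYK fill (cells [i..j] with 0 ≤ i ≤ j ≤ 1 only):
  T[0,0] 'b' = {C,S,T0}  orig:{C,S}
  T[1,1] 'b' = {C,S,T0}  orig:{C,S}
  T[0,1] 'bb' = {B,S}

Original NTs in T[0,1] deriving "bb": ["B", "S"]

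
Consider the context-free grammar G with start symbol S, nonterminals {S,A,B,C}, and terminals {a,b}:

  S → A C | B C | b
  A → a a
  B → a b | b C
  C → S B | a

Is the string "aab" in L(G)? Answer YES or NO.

Convert to CNF:
  S -> A C | B C | b
  A -> T0 T0
  B -> T0 T1 | T1 C
  C -> S B | a
  T0 -> a
  T1 -> b

CYK fill:
  T[0,0] 'a' = {C,T0}  orig:{C}
  T[1,1] 'a' = {C,T0}  orig:{C}
  T[2,2] 'b' = {S,T1}  orig:{S}
  T[0,1] 'aa' = {A}
  T[1,2] 'ab' = {B}
  T[0,2] 'aab' = ∅

S ∉ T[0,2] ⇒ NO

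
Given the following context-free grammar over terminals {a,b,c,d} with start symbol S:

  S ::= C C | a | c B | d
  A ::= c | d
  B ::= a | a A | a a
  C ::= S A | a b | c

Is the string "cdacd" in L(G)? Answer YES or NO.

CNF form of G:
  S -> C C | T2 B | a | d
  A -> c | d
  B -> T0 A | T0 T0 | a
  C -> S A | T0 T1 | c
  T0 -> a
  T1 -> b
  T2 -> c

CYK fill:
  cell(0,0) c: {A,C,T2}  orig:{A,C}
  cell(1,1) d: {A,S}
  cell(2,2) a: {B,S,T0}  orig:{B,S}
  cell(3,3) c: {A,C,T2}  orig:{A,C}
  cell(4,4) d: {A,S}
  cell(0,1) cd: ∅
  cell(1,2) da: ∅
  cell(2,3) ac: {B,C}
  cell(3,4) cd: ∅
  cell(0,2) cda: ∅
  cell(1,3) dac: ∅
  cell(2,4) acd: ∅
  cell(0,3) cdac: ∅
  cell(1,4) dacd: ∅
  cell(0,4) cdacd: ∅

S ∉ T[0,4] ⇒ NO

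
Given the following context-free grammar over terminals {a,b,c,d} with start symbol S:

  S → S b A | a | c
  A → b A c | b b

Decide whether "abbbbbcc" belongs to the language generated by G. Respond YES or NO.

Convert to CNF:
  S -> S X3 | a | c
  A -> T0 T0 | T0 X2
  T0 -> b
  T1 -> c
  X2 -> A T1
  X3 -> T0 A

CYK fill:
  [0..0]={S}  "a"
  [1..1]={T0}  "b"  orig:{}
  [2..2]={T0}  "b"  orig:{}
  [3..3]={T0}  "b"  orig:{}
  [4..4]={T0}  "b"  orig:{}
  [5..5]={T0}  "b"  orig:{}
  [6..6]={S,T1}  "c"  orig:{S}
  [7..7]={S,T1}  "c"  orig:{S}
  [0..1]=∅  "ab"
  [1..2]={A}  "bb"
  [2..3]={A}  "bb"
  [3..4]={A}  "bb"
  [4..5]={A}  "bb"
  [5..6]=∅  "bc"
  [6..7]=∅  "cc"
  [0..2]=∅  "abb"
  [1..3]={X3}  "bbb"  orig:{}
  [2..4]={X3}  "bbb"  orig:{}
  [3..5]={X3}  "bbb"  orig:{}
  [4..6]={X2}  "bbc"  orig:{}
  [5..7]=∅  "bcc"
  [0..3]={S}  "abbb"
  [1..4]=∅  "bbbb"
  [2..5]=∅  "bbbb"
  [3..6]={A}  "bbbc"
  [4..7]=∅  "bbcc"
  [0..4]=∅  "abbbb"
  [1..5]=∅  "bbbbb"
  [2..6]={X3}  "bbbbc"  orig:{}
  [3..7]={X2}  "bbbcc"  orig:{}
  [0..5]=∅  "abbbbb"
  [1..6]=∅  "bbbbbc"
  [2..7]={A}  "bbbbcc"
  [0..6]=∅  "abbbbbc"
  [1..7]={X3}  "bbbbbcc"  orig:{}
  [0..7]={S}  "abbbbbcc"

S ∈ T[0,7] ⇒ YES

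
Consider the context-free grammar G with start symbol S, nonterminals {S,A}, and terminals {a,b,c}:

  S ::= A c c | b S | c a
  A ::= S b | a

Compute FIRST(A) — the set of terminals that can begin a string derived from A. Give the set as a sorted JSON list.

Compute FIRST by fixpoint:
pass 1:
  A via A→a: +{a}
  S via S→A c c: +{a}
  S via S→b S: +{b}
  S via S→c a: +{c}
  FIRST(S)={a,b,c}  FIRST(A)={a}
pass 2:
  A via A→S b: +{b,c}
  FIRST(S)={a,b,c}  FIRST(A)={a,b,c}
pass 3: — fixpoint
  FIRST(S)={a,b,c}  FIRST(A)={a,b,c}

FIRST(A) = ["a", "b", "c"]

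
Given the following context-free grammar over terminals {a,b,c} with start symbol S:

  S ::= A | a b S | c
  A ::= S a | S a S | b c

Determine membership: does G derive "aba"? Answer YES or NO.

Convert to CNF:
  S -> S T0 | S X4 | T0 X5 | T1 T2 | c
  A -> S T0 | S X3 | T1 T2
  T0 -> a
  T1 -> b
  T2 -> c
  X3 -> T0 S
  X4 -> T0 S
  X5 -> T1 S

Fill CYK table bottom-up:
  cell(0,0) a: {T0}  orig:{}
  cell(1,1) b: {T1}  orig:{}
  cell(2,2) a: {T0}  orig:{}
  cell(0,1) ab: ∅
  cell(1,2) ba: ∅
  cell(0,2) aba: ∅

S ∉ T[0,2] ⇒ NO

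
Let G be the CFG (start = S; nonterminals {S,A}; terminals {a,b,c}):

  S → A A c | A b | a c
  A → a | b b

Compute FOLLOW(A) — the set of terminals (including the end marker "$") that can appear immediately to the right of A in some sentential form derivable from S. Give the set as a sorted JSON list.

FIRST sets, iterate to fixpoint:
pass 1:
  A via A→a: +{a}
  A via A→b b: +{b}
  S via S→A A c: +{a,b}
  S: {a,b}  A: {a,b}
pass 2: (no change)
  S: {a,b}  A: {a,b}

Compute FOLLOW by fixpoint:
FOLLOW(S) := {$}
round 1:
  S→A A c: FOLLOW(A) ⊇ FIRST(A) = {a,b}; new: +{a,b}
  S→A A c: FOLLOW(A) ⊇ FIRST(c) = {c}; new: +{c}
  FOLLOW[S]={$}  FOLLOW[A]={a,b,c}
round 2: (stable)
  FOLLOW[S]={$}  FOLLOW[A]={a,b,c}

FOLLOW(A) = ["a", "b", "c"]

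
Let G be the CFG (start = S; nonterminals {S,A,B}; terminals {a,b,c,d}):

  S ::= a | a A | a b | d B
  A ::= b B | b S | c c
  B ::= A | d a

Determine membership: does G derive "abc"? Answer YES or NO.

Convert to CNF:
  S -> T2 B | T3 A | T3 T0 | a
  A -> T0 B | T0 S | T1 T1
  B -> T0 B | T0 S | T1 T1 | T2 T3
  T0 -> b
  T1 -> c
  T2 -> d
  T3 -> a

CYK fill:
  T[0,0] 'a' = {S,T3}  orig:{S}
  T[1,1] 'b' = {T0}  orig:{}
  T[2,2] 'c' = {T1}  orig:{}
  T[0,1] 'ab' = {S}
  T[1,2] 'bc' = ∅
  T[0,2] 'abc' = ∅

S ∉ T[0,2] ⇒ NO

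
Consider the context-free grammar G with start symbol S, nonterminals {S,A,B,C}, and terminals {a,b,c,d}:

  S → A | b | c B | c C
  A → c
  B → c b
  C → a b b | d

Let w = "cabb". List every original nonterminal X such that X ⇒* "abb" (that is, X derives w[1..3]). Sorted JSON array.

Convert to CNF:
  S -> T0 B | T0 C | b | c
  A -> c
  B -> T0 T1
  C -> T2 X3 | d
  T0 -> c
  T1 -> b
  T2 -> a
  X3 -> T1 T1

Fill CYK table bottom-up (cells [i..j] with 1 ≤ i ≤ j ≤ 3 only):
  T[1,1] 'a' = {T2}  orig:{}
  T[2,2] 'b' = {S,T1}  orig:{S}
  T[3,3] 'b' = {S,T1}  orig:{S}
  T[1,2] 'ab' = ∅
  T[2,3] 'bb' = {X3}  orig:{}
  T[1,3] 'abb' = {C}

Original NTs in T[1,3] deriving "abb": ["C"]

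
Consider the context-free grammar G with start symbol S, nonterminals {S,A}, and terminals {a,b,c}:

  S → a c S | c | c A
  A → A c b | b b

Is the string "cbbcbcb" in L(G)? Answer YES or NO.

CNF form of G:
  S -> T0 A | T2 X4 | c
  A -> A X3 | T1 T1
  T0 -> c
  T1 -> b
  T2 -> a
  X3 -> T0 T1
  X4 -> T0 S

CYK fill:
  T[0,0] 'c' = {S,T0}  orig:{S}
  T[1,1] 'b' = {T1}  orig:{}
  T[2,2] 'b' = {T1}  orig:{}
  T[3,3] 'c' = {S,T0}  orig:{S}
  T[4,4] 'b' = {T1}  orig:{}
  T[5,5] 'c' = {S,T0}  orig:{S}
  T[6,6] 'b' = {T1}  orig:{}
  T[0,1] 'cb' = {X3}  orig:{}
  T[1,2] 'bb' = {A}
  T[2,3] 'bc' = ∅
  T[3,4] 'cb' = {X3}  orig:{}
  T[4,5] 'bc' = ∅
  T[5,6] 'cb' = {X3}  orig:{}
  T[0,2] 'cbb' = {S}
  T[1,3] 'bbc' = ∅
  T[2,4] 'bcb' = ∅
  T[3,5] 'cbc' = ∅
  T[4,6] 'bcb' = ∅
  T[0,3] 'cbbc' = ∅
  T[1,4] 'bbcb' = {A}
  T[2,5] 'bcbc' = ∅
  T[3,6] 'cbcb' = ∅
  T[0,4] 'cbbcb' = {S}
  T[1,5] 'bbcbc' = ∅
  T[2,6] 'bcbcb' = ∅
  T[0,5] 'cbbcbc' = ∅
  T[1,6] 'bbcbcb' = {A}
  T[0,6] 'cbbcbcb' = {S}

S ∈ T[0,6] ⇒ YES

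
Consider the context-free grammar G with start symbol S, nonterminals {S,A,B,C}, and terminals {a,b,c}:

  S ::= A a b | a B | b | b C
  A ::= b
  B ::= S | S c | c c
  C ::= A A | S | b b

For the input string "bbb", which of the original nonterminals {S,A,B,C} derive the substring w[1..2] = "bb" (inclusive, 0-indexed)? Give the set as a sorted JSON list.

CNF form of G:
  S -> A X5 | T0 B | T1 C | b
  A -> b
  B -> A X3 | S T2 | T0 B | T1 C | T2 T2 | b
  C -> A A | A X4 | T0 B | T1 C | T1 T1 | b
  T0 -> a
  T1 -> b
  T2 -> c
  X3 -> T0 T1
  X4 -> T0 T1
  X5 -> T0 T1

CYK table (by increasing span) (cells [i..j] with 1 ≤ i ≤ j ≤ 2 only):
  cell(1,1) b: {A,B,C,S,T1}  orig:{A,B,C,S}
  cell(2,2) b: {A,B,C,S,T1}  orig:{A,B,C,S}
  cell(1,2) bb: {B,C,S}

Original NTs in T[1,2] deriving "bb": ["B", "C", "S"]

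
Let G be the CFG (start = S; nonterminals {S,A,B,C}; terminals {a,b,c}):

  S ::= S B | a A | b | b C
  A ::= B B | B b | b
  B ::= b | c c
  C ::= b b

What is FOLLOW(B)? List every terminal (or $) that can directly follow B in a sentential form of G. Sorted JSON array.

FIRST iteration:
[1]
  A via A→b: +{b}
  B via B→b: +{b}
  B via B→c c: +{c}
  C via C→b b: +{b}
  S via S→a A: +{a}
  S via S→b: +{b}
  FIRST[S]={a,b}  FIRST[A]={b}  FIRST[B]={b,c}  FIRST[C]={b}
[2]
  A via A→B B: +{c}
  FIRST[S]={a,b}  FIRST[A]={b,c}  FIRST[B]={b,c}  FIRST[C]={b}
[3] (no change)
  FIRST[S]={a,b}  FIRST[A]={b,c}  FIRST[B]={b,c}  FIRST[C]={b}

Compute FOLLOW by fixpoint:
seed FOLLOW(S) with $
pass 1:
  A→B B: FOLLOW(B) ⊇ FIRST(B) = {b,c}; new: +{b,c}
  S→S B: FOLLOW(S) ⊇ FIRST(B) = {b,c}; new: +{b,c}
  S→S B: FOLLOW(B) ⊇ FOLLOW(S) ⊇ {$,b,c}; new: +{$}
  S→a A: FOLLOW(A) ⊇ FOLLOW(S) ⊇ {$,b,c}; new: +{$,b,c}
  S→b C: FOLLOW(C) ⊇ FOLLOW(S) ⊇ {$,b,c}; new: +{$,b,c}
  FOLLOW[S]={$,b,c}  FOLLOW[A]={$,b,c}  FOLLOW[B]={$,b,c}  FOLLOW[C]={$,b,c}
pass 2: (no change)
  FOLLOW[S]={$,b,c}  FOLLOW[A]={$,b,c}  FOLLOW[B]={$,b,c}  FOLLOW[C]={$,b,c}

FOLLOW(B) = ["$", "b", "c"]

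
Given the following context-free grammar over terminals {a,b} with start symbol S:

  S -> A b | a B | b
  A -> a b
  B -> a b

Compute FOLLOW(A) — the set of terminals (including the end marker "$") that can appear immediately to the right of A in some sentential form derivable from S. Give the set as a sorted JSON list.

Compute FIRST by fixpoint:
iter 1:
  A via A→a b: +{a}
  B via B→a b: +{a}
  S via S→A b: +{a}
  S via S→b: +{b}
  S: {a,b}  A: {a}  B: {a}
iter 2: — fixpoint
  S: {a,b}  A: {a}  B: {a}

FOLLOW sets:
FOLLOW(S) := {$}
[1]
  S→A b: FOLLOW(A) ⊇ FIRST(b) = {b}; new: +{b}
  S→a B: FOLLOW(B) ⊇ FOLLOW(S) ⊇ {$}; new: +{$}
  FOLLOW(S)={$}  FOLLOW(A)={b}  FOLLOW(B)={$}
[2] — fixpoint
  FOLLOW(S)={$}  FOLLOW(A)={b}  FOLLOW(B)={$}

FOLLOW(A) = ["b"]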